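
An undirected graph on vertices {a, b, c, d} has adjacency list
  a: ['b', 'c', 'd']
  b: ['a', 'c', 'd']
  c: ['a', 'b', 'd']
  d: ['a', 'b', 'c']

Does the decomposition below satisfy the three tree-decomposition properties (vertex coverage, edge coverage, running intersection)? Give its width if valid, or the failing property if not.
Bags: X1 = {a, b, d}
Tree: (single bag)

No — vertex c appears in no bag.

A tree decomposition must satisfy three properties: every vertex lies in some bag; for every edge, both endpoints lie together in some bag; and for every vertex, the bags containing it form a connected subtree. Here vertex c appears in no bag, so the decomposition is invalid.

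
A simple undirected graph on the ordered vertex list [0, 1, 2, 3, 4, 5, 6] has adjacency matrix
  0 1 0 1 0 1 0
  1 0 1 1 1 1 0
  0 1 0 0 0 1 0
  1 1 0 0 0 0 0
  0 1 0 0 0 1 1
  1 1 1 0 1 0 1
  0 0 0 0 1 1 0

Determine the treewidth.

A width-2 tree decomposition is:
Bags: B1 = {0, 1, 5}  B2 = {0, 1, 3}  B3 = {1, 2, 5}  B4 = {1, 4, 5}  B5 = {4, 5, 6}
Tree: B1–B2, B1–B3, B3–B4, B4–B5
Every bag has size at most 3, so the width is 3 − 1 = 2 and tw(G) ≤ 2. For the lower bound, the 3 vertices {0, 1, 3} are pairwise adjacent, and any tree decomposition puts a clique entirely inside one bag — forcing width ≥ 2. Combining the bounds, tw(G) = 2.

2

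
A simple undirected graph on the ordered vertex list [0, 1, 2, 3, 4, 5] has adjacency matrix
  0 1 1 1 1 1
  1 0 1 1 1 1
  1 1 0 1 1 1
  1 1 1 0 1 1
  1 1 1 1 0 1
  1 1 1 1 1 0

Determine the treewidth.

A width-5 tree decomposition is:
Bags: B1 = {0, 1, 2, 3, 4, 5}
Tree: (single bag)
With just one bag of size 6, the width is 6 − 1 = 5, so tw(G) ≤ 5. For the lower bound, the 6 vertices {0, 1, 2, 3, 4, 5} are pairwise adjacent, and any tree decomposition puts a clique entirely inside one bag — forcing width ≥ 5. Combining the bounds, tw(G) = 5.

5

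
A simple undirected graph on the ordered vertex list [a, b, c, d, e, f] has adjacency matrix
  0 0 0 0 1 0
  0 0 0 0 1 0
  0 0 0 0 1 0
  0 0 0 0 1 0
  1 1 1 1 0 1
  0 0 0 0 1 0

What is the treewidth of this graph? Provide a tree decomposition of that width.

Every bag has size at most 2, so the width is 2 − 1 = 1 and tw(G) ≤ 1. Any graph with an edge has treewidth ≥ 1, and G has the edge c–e. Therefore the treewidth is 1.

Treewidth 1.
Bags: B1 = {c, e}  B2 = {b, e}  B3 = {d, e}  B4 = {e, f}  B5 = {a, e}
Tree: B1–B2, B2–B3, B3–B4, B4–B5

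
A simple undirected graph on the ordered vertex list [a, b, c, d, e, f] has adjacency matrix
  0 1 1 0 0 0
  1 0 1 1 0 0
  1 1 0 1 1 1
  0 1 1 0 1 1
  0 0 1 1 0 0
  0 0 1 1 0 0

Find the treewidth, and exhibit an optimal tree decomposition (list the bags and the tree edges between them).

Treewidth 2.
Bags: B1 = {c, d, f}  B2 = {c, d, e}  B3 = {b, c, d}  B4 = {a, b, c}
Tree: B1–B2, B2–B3, B3–B4

Every bag has size at most 3, so the width is 3 − 1 = 2 and tw(G) ≤ 2. For the lower bound, the 3 vertices {c, d, e} are pairwise adjacent, and any tree decomposition puts a clique entirely inside one bag — forcing width ≥ 2. Hence tw(G) = 2 exactly.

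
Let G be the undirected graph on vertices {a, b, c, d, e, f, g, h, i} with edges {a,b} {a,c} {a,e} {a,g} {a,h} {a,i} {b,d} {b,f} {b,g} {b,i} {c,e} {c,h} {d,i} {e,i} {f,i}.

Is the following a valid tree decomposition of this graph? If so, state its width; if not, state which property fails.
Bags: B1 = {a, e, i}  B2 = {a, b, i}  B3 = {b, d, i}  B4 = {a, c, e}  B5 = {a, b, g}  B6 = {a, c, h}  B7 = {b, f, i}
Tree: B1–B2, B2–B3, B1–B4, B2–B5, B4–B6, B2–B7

Checking the three conditions: (i) the bags cover all of {a, b, c, d, e, f, g, h, i}; (ii) for each edge, some bag contains both endpoints; (iii) the bags containing any fixed vertex form a subtree. All hold, so the decomposition is valid with width 3 − 1 = 2.

Yes; width 2.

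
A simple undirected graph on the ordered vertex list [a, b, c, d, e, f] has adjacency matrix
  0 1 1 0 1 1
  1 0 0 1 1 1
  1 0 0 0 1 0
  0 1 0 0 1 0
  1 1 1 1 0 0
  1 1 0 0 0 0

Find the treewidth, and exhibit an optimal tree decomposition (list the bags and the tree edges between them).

Treewidth 2.
Bags: B1 = {a, b, e}  B2 = {a, b, f}  B3 = {a, c, e}  B4 = {b, d, e}
Tree: B1–B2, B1–B3, B1–B4

The largest bag has 3 vertices, giving width 2; this decomposition certifies tw(G) ≤ 2. On the other hand G contains the 3-clique {b, d, e}. A clique must lie in a single bag of any decomposition, so no decomposition can have width below 2. Hence tw(G) = 2 exactly.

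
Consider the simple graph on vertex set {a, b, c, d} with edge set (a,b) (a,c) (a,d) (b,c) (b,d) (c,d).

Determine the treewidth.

A width-3 tree decomposition is:
Bags: B1 = {a, b, c, d}
Tree: (single bag)
A single bag containing all 4 vertices is trivially a valid decomposition of width 3. On the other hand G contains the 4-clique {a, b, c, d}. A clique must lie in a single bag of any decomposition, so no decomposition can have width below 3. The upper and lower bounds meet at 3, so that is the treewidth.

3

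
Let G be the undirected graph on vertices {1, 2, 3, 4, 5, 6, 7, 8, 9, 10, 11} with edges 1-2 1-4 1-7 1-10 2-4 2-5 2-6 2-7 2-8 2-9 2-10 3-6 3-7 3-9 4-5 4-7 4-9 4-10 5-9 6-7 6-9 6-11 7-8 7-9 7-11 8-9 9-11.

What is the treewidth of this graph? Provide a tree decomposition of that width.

Each bag holds 4 vertices, so the decomposition has width 3, which upper-bounds the treewidth. For the lower bound, the 4 vertices {6, 7, 9, 11} are pairwise adjacent, and any tree decomposition puts a clique entirely inside one bag — forcing width ≥ 3. Combining the bounds, tw(G) = 3.

Treewidth 3.
One such decomposition:
Bags: B1 = {2, 6, 7, 9}  B2 = {2, 4, 7, 9}  B3 = {2, 4, 5, 9}  B4 = {6, 7, 9, 11}  B5 = {2, 7, 8, 9}  B6 = {1, 2, 4, 7}  B7 = {3, 6, 7, 9}  B8 = {1, 2, 4, 10}
Tree: B1–B2, B2–B3, B1–B4, B1–B5, B2–B6, B1–B7, B6–B8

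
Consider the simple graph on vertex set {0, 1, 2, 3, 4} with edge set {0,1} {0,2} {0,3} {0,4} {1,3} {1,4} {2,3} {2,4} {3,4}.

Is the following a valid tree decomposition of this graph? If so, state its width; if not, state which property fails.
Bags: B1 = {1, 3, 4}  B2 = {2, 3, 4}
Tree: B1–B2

A tree decomposition must satisfy three properties: every vertex lies in some bag; for every edge, both endpoints lie together in some bag; and for every vertex, the bags containing it form a connected subtree. Here vertex 0 appears in no bag, so the decomposition is invalid.

No — vertex 0 appears in no bag.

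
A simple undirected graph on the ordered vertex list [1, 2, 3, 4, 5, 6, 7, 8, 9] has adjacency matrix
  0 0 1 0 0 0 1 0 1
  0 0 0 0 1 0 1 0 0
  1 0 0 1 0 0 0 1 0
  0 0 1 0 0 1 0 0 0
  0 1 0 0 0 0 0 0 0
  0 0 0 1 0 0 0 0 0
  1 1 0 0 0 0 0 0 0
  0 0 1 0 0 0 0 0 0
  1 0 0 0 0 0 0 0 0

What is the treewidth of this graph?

1

A width-1 tree decomposition is:
Bags: B1 = {2, 7}  B2 = {1, 7}  B3 = {2, 5}  B4 = {1, 3}  B5 = {3, 4}  B6 = {3, 8}  B7 = {1, 9}  B8 = {4, 6}
Tree: B1–B2, B1–B3, B2–B4, B4–B5, B5–B6, B4–B7, B5–B8
The largest bag has 2 vertices, giving width 1; this decomposition certifies tw(G) ≤ 1. Since G has at least one edge (e.g. 2–7), it is not an edgeless graph, so tw(G) ≥ 1. Combining the bounds, tw(G) = 1.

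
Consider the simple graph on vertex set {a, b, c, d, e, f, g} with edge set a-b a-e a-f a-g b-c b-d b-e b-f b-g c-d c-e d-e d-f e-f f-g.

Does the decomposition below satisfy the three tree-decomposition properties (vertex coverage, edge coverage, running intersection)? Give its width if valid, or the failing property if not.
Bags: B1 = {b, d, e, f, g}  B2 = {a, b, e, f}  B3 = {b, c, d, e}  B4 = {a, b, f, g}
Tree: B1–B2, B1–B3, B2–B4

No — bags containing vertex g are not connected in the tree.

A tree decomposition must satisfy three properties: every vertex lies in some bag; for every edge, both endpoints lie together in some bag; and for every vertex, the bags containing it form a connected subtree. Here bags containing vertex g are not connected in the tree, so the decomposition is invalid.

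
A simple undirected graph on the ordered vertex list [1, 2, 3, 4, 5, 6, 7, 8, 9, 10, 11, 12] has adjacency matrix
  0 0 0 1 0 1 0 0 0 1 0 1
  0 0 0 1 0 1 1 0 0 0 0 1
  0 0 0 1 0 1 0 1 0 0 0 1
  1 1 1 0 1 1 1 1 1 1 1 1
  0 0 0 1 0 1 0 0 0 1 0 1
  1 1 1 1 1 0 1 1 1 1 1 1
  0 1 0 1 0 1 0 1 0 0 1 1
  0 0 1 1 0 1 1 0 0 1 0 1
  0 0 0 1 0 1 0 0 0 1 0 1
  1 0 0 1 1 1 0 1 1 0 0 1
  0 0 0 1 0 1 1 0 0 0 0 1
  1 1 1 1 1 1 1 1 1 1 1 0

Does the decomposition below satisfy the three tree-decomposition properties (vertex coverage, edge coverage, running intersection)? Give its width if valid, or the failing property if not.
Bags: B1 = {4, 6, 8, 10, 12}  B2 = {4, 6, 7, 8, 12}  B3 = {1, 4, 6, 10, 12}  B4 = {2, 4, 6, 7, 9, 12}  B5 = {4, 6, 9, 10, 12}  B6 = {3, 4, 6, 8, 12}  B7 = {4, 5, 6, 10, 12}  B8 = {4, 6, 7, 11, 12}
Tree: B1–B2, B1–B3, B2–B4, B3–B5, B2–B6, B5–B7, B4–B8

A tree decomposition must satisfy three properties: every vertex lies in some bag; for every edge, both endpoints lie together in some bag; and for every vertex, the bags containing it form a connected subtree. Here bags containing vertex 9 are not connected in the tree, so the decomposition is invalid.

No — bags containing vertex 9 are not connected in the tree.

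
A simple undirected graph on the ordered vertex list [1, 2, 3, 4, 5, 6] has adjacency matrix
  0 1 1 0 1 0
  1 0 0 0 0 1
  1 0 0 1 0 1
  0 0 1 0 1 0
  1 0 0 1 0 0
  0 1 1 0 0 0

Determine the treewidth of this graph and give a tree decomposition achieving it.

Every bag has size at most 3, so the width is 3 − 1 = 2 and tw(G) ≤ 2. Since 5–4–3–1–5 is a cycle in G, G is not acyclic. Forests are exactly the graphs of treewidth ≤ 1, so tw(G) ≥ 2. Hence tw(G) = 2 exactly.

Treewidth 2.
One such decomposition:
Bags: B1 = {1, 4, 5}  B2 = {1, 3, 4}  B3 = {1, 2, 3}  B4 = {2, 3, 6}
Tree: B1–B2, B2–B3, B3–B4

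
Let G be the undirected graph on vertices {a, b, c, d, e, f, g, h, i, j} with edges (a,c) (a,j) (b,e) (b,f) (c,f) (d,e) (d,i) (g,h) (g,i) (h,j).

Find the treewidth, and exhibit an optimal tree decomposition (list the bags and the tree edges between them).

The largest bag has 3 vertices, giving width 2; this decomposition certifies tw(G) ≤ 2. The edges h–g–i–d–e–b–f–c–a–j–h form a cycle, so G is not a tree and its treewidth is at least 2. The upper and lower bounds meet at 2, so that is the treewidth.

Treewidth 2.
Bags: B1 = {g, h, i}  B2 = {d, h, i}  B3 = {d, e, h}  B4 = {b, e, h}  B5 = {b, f, h}  B6 = {c, f, h}  B7 = {a, c, h}  B8 = {a, h, j}
Tree: B1–B2, B2–B3, B3–B4, B4–B5, B5–B6, B6–B7, B7–B8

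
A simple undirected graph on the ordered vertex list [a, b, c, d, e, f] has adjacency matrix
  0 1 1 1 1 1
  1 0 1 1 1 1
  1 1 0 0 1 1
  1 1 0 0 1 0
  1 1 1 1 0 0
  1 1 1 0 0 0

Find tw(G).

3

A width-3 tree decomposition is:
Bags: B1 = {a, b, c, f}  B2 = {a, b, c, e}  B3 = {a, b, d, e}
Tree: B1–B2, B2–B3
Every bag has size at most 4, so the width is 4 − 1 = 3 and tw(G) ≤ 3. For the lower bound, the 4 vertices {a, b, d, e} are pairwise adjacent, and any tree decomposition puts a clique entirely inside one bag — forcing width ≥ 3. Hence tw(G) = 3 exactly.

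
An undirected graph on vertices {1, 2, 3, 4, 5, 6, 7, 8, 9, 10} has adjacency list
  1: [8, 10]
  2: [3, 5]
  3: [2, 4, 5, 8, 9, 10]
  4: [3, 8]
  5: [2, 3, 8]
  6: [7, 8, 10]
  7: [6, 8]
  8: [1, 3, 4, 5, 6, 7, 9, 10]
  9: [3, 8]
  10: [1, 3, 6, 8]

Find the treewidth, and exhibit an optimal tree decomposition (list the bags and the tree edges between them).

Treewidth 2.
One such decomposition:
Bags: B1 = {3, 8, 10}  B2 = {3, 4, 8}  B3 = {3, 5, 8}  B4 = {2, 3, 5}  B5 = {6, 8, 10}  B6 = {6, 7, 8}  B7 = {3, 8, 9}  B8 = {1, 8, 10}
Tree: B1–B2, B2–B3, B3–B4, B1–B5, B5–B6, B2–B7, B5–B8

The largest bag has 3 vertices, giving width 2; this decomposition certifies tw(G) ≤ 2. On the other hand G contains the 3-clique {1, 8, 10}. A clique must lie in a single bag of any decomposition, so no decomposition can have width below 2. Therefore the treewidth is 2.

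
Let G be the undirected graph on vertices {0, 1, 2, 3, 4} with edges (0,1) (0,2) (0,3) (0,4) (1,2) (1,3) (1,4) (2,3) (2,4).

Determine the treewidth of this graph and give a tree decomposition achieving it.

Treewidth 3.
Bags: B1 = {0, 1, 2, 3}  B2 = {0, 1, 2, 4}
Tree: B1–B2

Each bag holds 4 vertices, so the decomposition has width 3, which upper-bounds the treewidth. Conversely, {0, 1, 2, 3} is a clique of size 4, and the vertices of any clique must share a bag in every tree decomposition; so some bag has ≥ 4 vertices and tw(G) ≥ 3. Hence tw(G) = 3 exactly.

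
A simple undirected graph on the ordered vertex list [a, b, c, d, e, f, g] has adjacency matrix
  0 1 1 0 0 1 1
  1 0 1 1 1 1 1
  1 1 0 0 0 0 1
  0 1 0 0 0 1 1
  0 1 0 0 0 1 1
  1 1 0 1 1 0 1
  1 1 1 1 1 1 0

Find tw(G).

3

A width-3 tree decomposition is:
Bags: B1 = {b, e, f, g}  B2 = {a, b, f, g}  B3 = {a, b, c, g}  B4 = {b, d, f, g}
Tree: B1–B2, B2–B3, B1–B4
Each bag holds 4 vertices, so the decomposition has width 3, which upper-bounds the treewidth. On the other hand G contains the 4-clique {a, b, c, g}. A clique must lie in a single bag of any decomposition, so no decomposition can have width below 3. The upper and lower bounds meet at 3, so that is the treewidth.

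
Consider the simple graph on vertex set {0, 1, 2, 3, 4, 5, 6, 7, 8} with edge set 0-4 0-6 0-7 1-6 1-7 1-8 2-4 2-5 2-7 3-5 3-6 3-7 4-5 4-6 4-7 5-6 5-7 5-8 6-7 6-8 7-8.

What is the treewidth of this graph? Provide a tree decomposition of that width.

Every bag has size at most 4, so the width is 4 − 1 = 3 and tw(G) ≤ 3. For the lower bound, the 4 vertices {2, 4, 5, 7} are pairwise adjacent, and any tree decomposition puts a clique entirely inside one bag — forcing width ≥ 3. Combining the bounds, tw(G) = 3.

Treewidth 3.
One optimal decomposition is:
Bags: B1 = {2, 4, 5, 7}  B2 = {4, 5, 6, 7}  B3 = {3, 5, 6, 7}  B4 = {5, 6, 7, 8}  B5 = {0, 4, 6, 7}  B6 = {1, 6, 7, 8}
Tree: B1–B2, B2–B3, B3–B4, B2–B5, B4–B6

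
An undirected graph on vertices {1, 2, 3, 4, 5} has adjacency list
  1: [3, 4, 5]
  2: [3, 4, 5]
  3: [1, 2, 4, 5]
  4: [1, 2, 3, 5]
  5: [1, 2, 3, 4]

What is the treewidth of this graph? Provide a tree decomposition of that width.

Treewidth 3.
Bags: B1 = {1, 3, 4, 5}  B2 = {2, 3, 4, 5}
Tree: B1–B2

Each bag holds 4 vertices, so the decomposition has width 3, which upper-bounds the treewidth. Conversely, {1, 3, 4, 5} is a clique of size 4, and the vertices of any clique must share a bag in every tree decomposition; so some bag has ≥ 4 vertices and tw(G) ≥ 3. Hence tw(G) = 3 exactly.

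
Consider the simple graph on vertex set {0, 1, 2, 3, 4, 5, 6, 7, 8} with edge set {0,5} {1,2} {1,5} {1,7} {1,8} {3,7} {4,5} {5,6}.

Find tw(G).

A width-1 tree decomposition is:
Bags: B1 = {4, 5}  B2 = {5, 6}  B3 = {1, 5}  B4 = {1, 8}  B5 = {1, 7}  B6 = {0, 5}  B7 = {3, 7}  B8 = {1, 2}
Tree: B1–B2, B1–B3, B3–B4, B4–B5, B3–B6, B5–B7, B4–B8
The largest bag has 2 vertices, giving width 1; this decomposition certifies tw(G) ≤ 1. G has an edge, so its treewidth is at least 1. The upper and lower bounds meet at 1, so that is the treewidth.

1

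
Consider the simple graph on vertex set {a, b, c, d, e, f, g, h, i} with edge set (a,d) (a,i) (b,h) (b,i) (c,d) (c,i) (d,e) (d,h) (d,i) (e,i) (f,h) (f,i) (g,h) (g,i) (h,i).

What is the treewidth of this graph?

2

A width-2 tree decomposition is:
Bags: B1 = {c, d, i}  B2 = {d, h, i}  B3 = {b, h, i}  B4 = {f, h, i}  B5 = {d, e, i}  B6 = {g, h, i}  B7 = {a, d, i}
Tree: B1–B2, B2–B3, B3–B4, B2–B5, B2–B6, B1–B7
Each bag holds 3 vertices, so the decomposition has width 2, which upper-bounds the treewidth. On the other hand G contains the 3-clique {d, e, i}. A clique must lie in a single bag of any decomposition, so no decomposition can have width below 2. Combining the bounds, tw(G) = 2.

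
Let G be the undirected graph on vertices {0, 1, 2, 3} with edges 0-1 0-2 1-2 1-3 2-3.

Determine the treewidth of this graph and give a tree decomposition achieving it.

Treewidth 2.
One such decomposition:
Bags: B1 = {1, 2, 3}  B2 = {0, 1, 2}
Tree: B1–B2

The largest bag has 3 vertices, giving width 2; this decomposition certifies tw(G) ≤ 2. On the other hand G contains the 3-clique {0, 1, 2}. A clique must lie in a single bag of any decomposition, so no decomposition can have width below 2. Therefore the treewidth is 2.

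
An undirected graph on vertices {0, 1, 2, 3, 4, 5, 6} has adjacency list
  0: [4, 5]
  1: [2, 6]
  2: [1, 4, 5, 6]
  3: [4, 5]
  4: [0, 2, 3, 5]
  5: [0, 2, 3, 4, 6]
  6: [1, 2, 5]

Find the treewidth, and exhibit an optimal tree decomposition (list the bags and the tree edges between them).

Each bag holds 3 vertices, so the decomposition has width 2, which upper-bounds the treewidth. On the other hand G contains the 3-clique {1, 2, 6}. A clique must lie in a single bag of any decomposition, so no decomposition can have width below 2. Therefore the treewidth is 2.

Treewidth 2.
Bags: B1 = {2, 5, 6}  B2 = {2, 4, 5}  B3 = {1, 2, 6}  B4 = {0, 4, 5}  B5 = {3, 4, 5}
Tree: B1–B2, B1–B3, B2–B4, B4–B5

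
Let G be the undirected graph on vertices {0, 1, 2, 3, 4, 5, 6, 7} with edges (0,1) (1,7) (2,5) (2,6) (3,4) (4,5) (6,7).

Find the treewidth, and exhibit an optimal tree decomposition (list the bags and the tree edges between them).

Treewidth 1.
One optimal decomposition is:
Bags: B1 = {0, 1}  B2 = {1, 7}  B3 = {6, 7}  B4 = {2, 6}  B5 = {2, 5}  B6 = {4, 5}  B7 = {3, 4}
Tree: B1–B2, B2–B3, B3–B4, B4–B5, B5–B6, B6–B7

Every bag has size at most 2, so the width is 2 − 1 = 1 and tw(G) ≤ 1. Any graph with an edge has treewidth ≥ 1, and G has the edge 0–1. The upper and lower bounds meet at 1, so that is the treewidth.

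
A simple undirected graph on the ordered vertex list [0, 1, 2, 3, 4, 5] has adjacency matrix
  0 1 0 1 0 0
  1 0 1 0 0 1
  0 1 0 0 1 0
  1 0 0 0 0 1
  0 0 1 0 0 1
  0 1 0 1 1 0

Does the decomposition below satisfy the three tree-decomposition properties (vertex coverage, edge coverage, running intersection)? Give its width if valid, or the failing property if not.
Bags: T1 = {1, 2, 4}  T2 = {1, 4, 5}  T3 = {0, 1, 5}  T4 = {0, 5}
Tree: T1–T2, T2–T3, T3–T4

No — vertex 3 appears in no bag.

A tree decomposition must satisfy three properties: every vertex lies in some bag; for every edge, both endpoints lie together in some bag; and for every vertex, the bags containing it form a connected subtree. Here vertex 3 appears in no bag, so the decomposition is invalid.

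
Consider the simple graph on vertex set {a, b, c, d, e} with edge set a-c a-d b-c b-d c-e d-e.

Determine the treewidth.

2

A width-2 tree decomposition is:
Bags: B1 = {a, c, d}  B2 = {b, c, d}  B3 = {c, d, e}
Tree: B1–B2, B2–B3
Each bag holds 3 vertices, so the decomposition has width 2, which upper-bounds the treewidth. The edges a–c–b–d–a form a cycle, so G is not a tree and its treewidth is at least 2. Combining the bounds, tw(G) = 2.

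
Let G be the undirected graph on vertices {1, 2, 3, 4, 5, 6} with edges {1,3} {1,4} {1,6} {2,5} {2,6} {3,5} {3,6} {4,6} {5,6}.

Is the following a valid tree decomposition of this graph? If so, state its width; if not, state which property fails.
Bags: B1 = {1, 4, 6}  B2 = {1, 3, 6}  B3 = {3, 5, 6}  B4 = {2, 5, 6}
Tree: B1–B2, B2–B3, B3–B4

Yes; width 2.

Checking the three conditions: (i) the bags cover all of {1, 2, 3, 4, 5, 6}; (ii) for each edge, some bag contains both endpoints; (iii) the bags containing any fixed vertex form a subtree. All hold, so the decomposition is valid with width 3 − 1 = 2.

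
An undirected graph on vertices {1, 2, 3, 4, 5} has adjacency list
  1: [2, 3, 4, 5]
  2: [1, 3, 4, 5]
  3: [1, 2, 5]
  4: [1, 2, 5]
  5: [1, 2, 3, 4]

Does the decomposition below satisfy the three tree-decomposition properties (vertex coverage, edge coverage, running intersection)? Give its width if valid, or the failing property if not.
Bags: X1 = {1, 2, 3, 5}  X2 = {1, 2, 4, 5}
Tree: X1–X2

Vertex coverage: the bags together contain {1, 2, 3, 4, 5}, the full vertex set. Edge coverage: each edge of G has both endpoints in at least one bag. Running intersection: for every vertex, the bags containing it form a connected subtree. All three properties hold, so this is a valid tree decomposition of width max|bag| − 1 = 3, and hence tw(G) ≤ 3.

Yes; width 3.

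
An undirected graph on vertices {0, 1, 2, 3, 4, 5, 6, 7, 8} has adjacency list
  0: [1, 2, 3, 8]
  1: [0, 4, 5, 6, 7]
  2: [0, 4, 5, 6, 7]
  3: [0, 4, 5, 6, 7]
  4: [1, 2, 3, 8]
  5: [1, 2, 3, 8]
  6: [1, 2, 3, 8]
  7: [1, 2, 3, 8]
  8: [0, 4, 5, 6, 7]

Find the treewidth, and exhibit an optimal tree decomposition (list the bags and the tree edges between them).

Every bag has size at most 5, so the width is 5 − 1 = 4 and tw(G) ≤ 4. For the lower bound: the 5 vertex sets {2,5}, {1,4}, {6,8}, {3}, {0} are disjoint, each induces a connected subgraph, and every pair is joined by at least one edge of G. Contracting each set to a single vertex therefore yields K_{5} as a minor, and since treewidth is minor-monotone, tw(G) ≥ tw(K_{5}) = 4. The upper and lower bounds meet at 4, so that is the treewidth.

Treewidth 4.
One optimal decomposition is:
Bags: B1 = {1, 2, 3, 5, 8}  B2 = {1, 2, 3, 4, 8}  B3 = {1, 2, 3, 6, 8}  B4 = {0, 1, 2, 3, 8}  B5 = {1, 2, 3, 7, 8}
Tree: B1–B2, B2–B3, B3–B4, B4–B5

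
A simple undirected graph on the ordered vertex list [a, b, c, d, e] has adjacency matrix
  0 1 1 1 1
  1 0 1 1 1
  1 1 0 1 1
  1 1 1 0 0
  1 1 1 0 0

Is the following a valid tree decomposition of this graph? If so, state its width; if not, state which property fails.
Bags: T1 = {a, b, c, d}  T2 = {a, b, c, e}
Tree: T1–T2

Checking the three conditions: (i) the bags cover all of {a, b, c, d, e}; (ii) for each edge, some bag contains both endpoints; (iii) the bags containing any fixed vertex form a subtree. All hold, so the decomposition is valid with width 4 − 1 = 3.

Yes; width 3.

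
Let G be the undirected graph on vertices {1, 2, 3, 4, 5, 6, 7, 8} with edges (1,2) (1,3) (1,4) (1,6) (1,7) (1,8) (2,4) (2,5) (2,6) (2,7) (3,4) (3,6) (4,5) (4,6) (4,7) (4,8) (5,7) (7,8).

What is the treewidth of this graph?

3

A width-3 tree decomposition is:
Bags: B1 = {1, 2, 4, 6}  B2 = {1, 2, 4, 7}  B3 = {2, 4, 5, 7}  B4 = {1, 4, 7, 8}  B5 = {1, 3, 4, 6}
Tree: B1–B2, B2–B3, B2–B4, B1–B5
Each bag holds 4 vertices, so the decomposition has width 3, which upper-bounds the treewidth. Conversely, {1, 4, 7, 8} is a clique of size 4, and the vertices of any clique must share a bag in every tree decomposition; so some bag has ≥ 4 vertices and tw(G) ≥ 3. Combining the bounds, tw(G) = 3.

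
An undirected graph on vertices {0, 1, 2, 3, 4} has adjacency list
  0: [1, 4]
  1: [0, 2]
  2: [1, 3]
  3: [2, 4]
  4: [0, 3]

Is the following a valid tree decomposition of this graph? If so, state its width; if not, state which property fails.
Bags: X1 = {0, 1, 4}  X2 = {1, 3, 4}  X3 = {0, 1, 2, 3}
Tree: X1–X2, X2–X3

No — bags containing vertex 0 are not connected in the tree.

A tree decomposition must satisfy three properties: every vertex lies in some bag; for every edge, both endpoints lie together in some bag; and for every vertex, the bags containing it form a connected subtree. Here bags containing vertex 0 are not connected in the tree, so the decomposition is invalid.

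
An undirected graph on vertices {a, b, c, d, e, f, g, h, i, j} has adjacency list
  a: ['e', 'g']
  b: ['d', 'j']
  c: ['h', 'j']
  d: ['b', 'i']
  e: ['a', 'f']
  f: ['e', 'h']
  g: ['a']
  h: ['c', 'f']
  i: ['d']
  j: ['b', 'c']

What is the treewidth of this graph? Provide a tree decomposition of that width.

Treewidth 1.
One such decomposition:
Bags: B1 = {a, g}  B2 = {a, e}  B3 = {e, f}  B4 = {f, h}  B5 = {c, h}  B6 = {c, j}  B7 = {b, j}  B8 = {b, d}  B9 = {d, i}
Tree: B1–B2, B2–B3, B3–B4, B4–B5, B5–B6, B6–B7, B7–B8, B8–B9

The largest bag has 2 vertices, giving width 1; this decomposition certifies tw(G) ≤ 1. Any graph with an edge has treewidth ≥ 1, and G has the edge g–a. The upper and lower bounds meet at 1, so that is the treewidth.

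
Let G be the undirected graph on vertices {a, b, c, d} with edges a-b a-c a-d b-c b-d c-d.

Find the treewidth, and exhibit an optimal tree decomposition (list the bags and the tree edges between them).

With just one bag of size 4, the width is 4 − 1 = 3, so tw(G) ≤ 3. On the other hand G contains the 4-clique {a, b, c, d}. A clique must lie in a single bag of any decomposition, so no decomposition can have width below 3. Hence tw(G) = 3 exactly.

Treewidth 3.
One such decomposition:
Bags: B1 = {a, b, c, d}
Tree: (single bag)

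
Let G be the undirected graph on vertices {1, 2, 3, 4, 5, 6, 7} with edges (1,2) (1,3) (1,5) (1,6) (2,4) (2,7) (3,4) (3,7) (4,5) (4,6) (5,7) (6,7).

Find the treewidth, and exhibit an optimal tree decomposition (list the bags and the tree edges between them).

Each bag holds 4 vertices, so the decomposition has width 3, which upper-bounds the treewidth. For the lower bound: the 4 vertex sets {3,4}, {1,5}, {7}, {2} are disjoint, each induces a connected subgraph, and every pair is joined by at least one edge of G. Contracting each set to a single vertex therefore yields K_{4} as a minor, and since treewidth is minor-monotone, tw(G) ≥ tw(K_{4}) = 3. Therefore the treewidth is 3.

Treewidth 3.
One optimal decomposition is:
Bags: B1 = {1, 3, 4, 7}  B2 = {1, 4, 5, 7}  B3 = {1, 2, 4, 7}  B4 = {1, 4, 6, 7}
Tree: B1–B2, B2–B3, B3–B4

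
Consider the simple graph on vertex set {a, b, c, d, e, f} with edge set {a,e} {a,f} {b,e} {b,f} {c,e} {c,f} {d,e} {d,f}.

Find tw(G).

2

A width-2 tree decomposition is:
Bags: B1 = {c, e, f}  B2 = {b, e, f}  B3 = {a, e, f}  B4 = {d, e, f}
Tree: B1–B2, B2–B3, B3–B4
Each bag holds 3 vertices, so the decomposition has width 2, which upper-bounds the treewidth. For the lower bound, G contains the cycle c–f–b–e–c, so G is not a forest; only forests have treewidth ≤ 1, hence tw(G) ≥ 2. Therefore the treewidth is 2.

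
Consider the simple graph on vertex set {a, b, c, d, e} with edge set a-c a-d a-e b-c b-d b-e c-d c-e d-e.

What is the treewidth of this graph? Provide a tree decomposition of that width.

Treewidth 3.
One optimal decomposition is:
Bags: B1 = {a, c, d, e}  B2 = {b, c, d, e}
Tree: B1–B2

Each bag holds 4 vertices, so the decomposition has width 3, which upper-bounds the treewidth. Conversely, {a, c, d, e} is a clique of size 4, and the vertices of any clique must share a bag in every tree decomposition; so some bag has ≥ 4 vertices and tw(G) ≥ 3. The upper and lower bounds meet at 3, so that is the treewidth.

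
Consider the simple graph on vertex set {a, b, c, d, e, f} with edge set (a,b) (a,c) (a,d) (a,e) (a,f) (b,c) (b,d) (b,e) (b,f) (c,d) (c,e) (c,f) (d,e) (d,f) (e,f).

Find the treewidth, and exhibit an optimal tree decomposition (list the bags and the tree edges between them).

Treewidth 5.
One optimal decomposition is:
Bags: B1 = {a, b, c, d, e, f}
Tree: (single bag)

With just one bag of size 6, the width is 6 − 1 = 5, so tw(G) ≤ 5. For the lower bound, the 6 vertices {a, b, c, d, e, f} are pairwise adjacent, and any tree decomposition puts a clique entirely inside one bag — forcing width ≥ 5. Combining the bounds, tw(G) = 5.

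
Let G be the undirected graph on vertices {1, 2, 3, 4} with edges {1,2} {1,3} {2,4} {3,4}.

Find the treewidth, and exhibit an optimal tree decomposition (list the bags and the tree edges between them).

Treewidth 2.
One such decomposition:
Bags: B1 = {2, 3, 4}  B2 = {1, 2, 3}
Tree: B1–B2

The largest bag has 3 vertices, giving width 2; this decomposition certifies tw(G) ≤ 2. Since 3–4–2–1–3 is a cycle in G, G is not acyclic. Forests are exactly the graphs of treewidth ≤ 1, so tw(G) ≥ 2. Therefore the treewidth is 2.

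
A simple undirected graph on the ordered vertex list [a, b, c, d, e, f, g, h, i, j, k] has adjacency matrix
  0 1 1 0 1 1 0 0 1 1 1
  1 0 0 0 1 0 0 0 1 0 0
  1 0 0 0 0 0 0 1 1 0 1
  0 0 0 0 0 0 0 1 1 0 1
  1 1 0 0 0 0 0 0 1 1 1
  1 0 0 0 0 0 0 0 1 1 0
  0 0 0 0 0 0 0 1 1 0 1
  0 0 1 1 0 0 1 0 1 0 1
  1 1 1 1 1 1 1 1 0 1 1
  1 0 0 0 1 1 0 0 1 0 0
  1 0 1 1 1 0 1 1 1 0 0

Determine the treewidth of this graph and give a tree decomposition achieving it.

Treewidth 3.
One optimal decomposition is:
Bags: B1 = {a, c, i, k}  B2 = {a, e, i, k}  B3 = {a, e, i, j}  B4 = {a, b, e, i}  B5 = {c, h, i, k}  B6 = {a, f, i, j}  B7 = {d, h, i, k}  B8 = {g, h, i, k}
Tree: B1–B2, B2–B3, B3–B4, B1–B5, B3–B6, B5–B7, B5–B8

The largest bag has 4 vertices, giving width 3; this decomposition certifies tw(G) ≤ 3. On the other hand G contains the 4-clique {a, e, i, j}. A clique must lie in a single bag of any decomposition, so no decomposition can have width below 3. The upper and lower bounds meet at 3, so that is the treewidth.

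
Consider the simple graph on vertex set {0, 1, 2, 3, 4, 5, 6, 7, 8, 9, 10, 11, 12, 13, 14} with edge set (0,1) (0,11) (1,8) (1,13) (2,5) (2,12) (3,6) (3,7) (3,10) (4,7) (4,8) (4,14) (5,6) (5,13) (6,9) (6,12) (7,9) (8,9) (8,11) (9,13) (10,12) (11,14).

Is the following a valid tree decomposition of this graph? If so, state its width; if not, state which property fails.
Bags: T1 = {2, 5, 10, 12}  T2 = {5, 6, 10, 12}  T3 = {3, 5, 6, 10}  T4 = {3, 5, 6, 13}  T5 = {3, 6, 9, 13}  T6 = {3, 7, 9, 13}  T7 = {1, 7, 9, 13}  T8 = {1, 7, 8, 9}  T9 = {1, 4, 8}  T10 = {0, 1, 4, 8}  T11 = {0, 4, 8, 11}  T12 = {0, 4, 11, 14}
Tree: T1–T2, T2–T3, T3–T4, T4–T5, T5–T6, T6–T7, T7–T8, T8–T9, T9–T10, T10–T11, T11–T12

A tree decomposition must satisfy three properties: every vertex lies in some bag; for every edge, both endpoints lie together in some bag; and for every vertex, the bags containing it form a connected subtree. Here edge (7,4) lies in no bag, so the decomposition is invalid.

No — edge (7,4) lies in no bag.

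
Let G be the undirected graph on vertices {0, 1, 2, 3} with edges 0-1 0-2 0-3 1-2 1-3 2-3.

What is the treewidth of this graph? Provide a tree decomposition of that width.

With just one bag of size 4, the width is 4 − 1 = 3, so tw(G) ≤ 3. For the lower bound, the 4 vertices {0, 1, 2, 3} are pairwise adjacent, and any tree decomposition puts a clique entirely inside one bag — forcing width ≥ 3. Hence tw(G) = 3 exactly.

Treewidth 3.
One optimal decomposition is:
Bags: B1 = {0, 1, 2, 3}
Tree: (single bag)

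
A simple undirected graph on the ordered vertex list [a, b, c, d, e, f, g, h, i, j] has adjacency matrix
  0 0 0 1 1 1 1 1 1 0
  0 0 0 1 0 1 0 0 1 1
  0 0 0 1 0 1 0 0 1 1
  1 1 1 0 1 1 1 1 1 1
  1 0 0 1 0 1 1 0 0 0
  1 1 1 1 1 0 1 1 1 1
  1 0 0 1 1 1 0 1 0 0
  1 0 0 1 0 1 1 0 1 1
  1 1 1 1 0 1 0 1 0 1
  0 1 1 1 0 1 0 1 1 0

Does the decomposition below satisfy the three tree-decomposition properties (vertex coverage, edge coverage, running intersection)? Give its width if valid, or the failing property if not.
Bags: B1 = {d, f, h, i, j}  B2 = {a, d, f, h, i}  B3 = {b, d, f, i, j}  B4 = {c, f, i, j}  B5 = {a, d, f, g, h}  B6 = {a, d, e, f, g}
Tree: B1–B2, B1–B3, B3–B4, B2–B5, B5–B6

A tree decomposition must satisfy three properties: every vertex lies in some bag; for every edge, both endpoints lie together in some bag; and for every vertex, the bags containing it form a connected subtree. Here edge (d,c) lies in no bag, so the decomposition is invalid.

No — edge (d,c) lies in no bag.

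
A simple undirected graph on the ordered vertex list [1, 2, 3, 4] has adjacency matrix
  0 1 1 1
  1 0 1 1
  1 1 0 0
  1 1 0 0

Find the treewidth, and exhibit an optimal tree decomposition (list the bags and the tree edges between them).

Treewidth 2.
One such decomposition:
Bags: B1 = {1, 2, 4}  B2 = {1, 2, 3}
Tree: B1–B2

The largest bag has 3 vertices, giving width 2; this decomposition certifies tw(G) ≤ 2. For the lower bound, the 3 vertices {1, 2, 3} are pairwise adjacent, and any tree decomposition puts a clique entirely inside one bag — forcing width ≥ 2. Hence tw(G) = 2 exactly.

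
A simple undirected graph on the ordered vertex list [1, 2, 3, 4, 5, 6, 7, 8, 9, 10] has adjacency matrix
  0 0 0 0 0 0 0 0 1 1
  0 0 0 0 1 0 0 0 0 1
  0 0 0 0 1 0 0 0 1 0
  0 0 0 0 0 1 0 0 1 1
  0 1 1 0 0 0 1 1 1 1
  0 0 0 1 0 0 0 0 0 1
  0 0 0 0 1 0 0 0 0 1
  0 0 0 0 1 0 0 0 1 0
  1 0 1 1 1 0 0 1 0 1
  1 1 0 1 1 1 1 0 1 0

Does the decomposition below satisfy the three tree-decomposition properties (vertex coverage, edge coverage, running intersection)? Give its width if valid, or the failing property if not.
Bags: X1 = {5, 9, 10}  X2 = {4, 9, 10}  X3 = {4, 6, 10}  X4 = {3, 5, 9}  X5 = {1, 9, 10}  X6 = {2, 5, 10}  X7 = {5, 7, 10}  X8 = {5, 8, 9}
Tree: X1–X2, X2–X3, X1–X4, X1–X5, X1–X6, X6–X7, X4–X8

Vertex coverage: the bags together contain {1, 2, 3, 4, 5, 6, 7, 8, 9, 10}, the full vertex set. Edge coverage: each edge of G has both endpoints in at least one bag. Running intersection: for every vertex, the bags containing it form a connected subtree. All three properties hold, so this is a valid tree decomposition of width max|bag| − 1 = 2, and hence tw(G) ≤ 2.

Yes; width 2.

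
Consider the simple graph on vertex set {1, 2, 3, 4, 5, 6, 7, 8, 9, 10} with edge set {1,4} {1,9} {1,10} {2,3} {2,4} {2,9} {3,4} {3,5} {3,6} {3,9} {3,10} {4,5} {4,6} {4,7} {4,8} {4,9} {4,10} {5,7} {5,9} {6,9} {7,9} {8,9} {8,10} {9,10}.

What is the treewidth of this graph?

3

A width-3 tree decomposition is:
Bags: B1 = {3, 4, 5, 9}  B2 = {3, 4, 9, 10}  B3 = {3, 4, 6, 9}  B4 = {4, 5, 7, 9}  B5 = {4, 8, 9, 10}  B6 = {1, 4, 9, 10}  B7 = {2, 3, 4, 9}
Tree: B1–B2, B1–B3, B1–B4, B2–B5, B5–B6, B2–B7
The largest bag has 4 vertices, giving width 3; this decomposition certifies tw(G) ≤ 3. Conversely, {4, 8, 9, 10} is a clique of size 4, and the vertices of any clique must share a bag in every tree decomposition; so some bag has ≥ 4 vertices and tw(G) ≥ 3. Hence tw(G) = 3 exactly.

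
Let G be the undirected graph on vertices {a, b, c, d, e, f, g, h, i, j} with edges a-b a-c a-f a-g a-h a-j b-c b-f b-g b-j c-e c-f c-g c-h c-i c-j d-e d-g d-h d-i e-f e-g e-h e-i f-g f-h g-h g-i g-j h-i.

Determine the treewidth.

A width-4 tree decomposition is:
Bags: B1 = {c, e, f, g, h}  B2 = {a, c, f, g, h}  B3 = {c, e, g, h, i}  B4 = {d, e, g, h, i}  B5 = {a, b, c, f, g}  B6 = {a, b, c, g, j}
Tree: B1–B2, B1–B3, B3–B4, B2–B5, B5–B6
Each bag holds 5 vertices, so the decomposition has width 4, which upper-bounds the treewidth. For the lower bound, the 5 vertices {d, e, g, h, i} are pairwise adjacent, and any tree decomposition puts a clique entirely inside one bag — forcing width ≥ 4. The upper and lower bounds meet at 4, so that is the treewidth.

4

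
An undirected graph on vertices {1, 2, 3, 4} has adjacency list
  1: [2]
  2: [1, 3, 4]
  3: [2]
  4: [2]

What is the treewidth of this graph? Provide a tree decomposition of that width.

The largest bag has 2 vertices, giving width 1; this decomposition certifies tw(G) ≤ 1. Any graph with an edge has treewidth ≥ 1, and G has the edge 4–2. The upper and lower bounds meet at 1, so that is the treewidth.

Treewidth 1.
Bags: B1 = {2, 4}  B2 = {1, 2}  B3 = {2, 3}
Tree: B1–B2, B1–B3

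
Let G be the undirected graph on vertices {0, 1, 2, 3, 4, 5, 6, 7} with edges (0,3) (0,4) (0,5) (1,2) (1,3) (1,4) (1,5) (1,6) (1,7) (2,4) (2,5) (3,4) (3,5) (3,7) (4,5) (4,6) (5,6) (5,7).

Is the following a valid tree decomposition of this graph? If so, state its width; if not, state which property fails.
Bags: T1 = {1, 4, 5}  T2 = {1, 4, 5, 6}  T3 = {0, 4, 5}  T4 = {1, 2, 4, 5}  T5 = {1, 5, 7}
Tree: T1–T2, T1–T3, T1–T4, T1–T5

A tree decomposition must satisfy three properties: every vertex lies in some bag; for every edge, both endpoints lie together in some bag; and for every vertex, the bags containing it form a connected subtree. Here vertex 3 appears in no bag, so the decomposition is invalid.

No — vertex 3 appears in no bag.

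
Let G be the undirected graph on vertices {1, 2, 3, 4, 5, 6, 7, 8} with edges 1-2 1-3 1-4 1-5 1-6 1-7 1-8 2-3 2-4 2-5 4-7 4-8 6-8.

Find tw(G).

A width-2 tree decomposition is:
Bags: B1 = {1, 2, 4}  B2 = {1, 4, 8}  B3 = {1, 6, 8}  B4 = {1, 2, 3}  B5 = {1, 4, 7}  B6 = {1, 2, 5}
Tree: B1–B2, B2–B3, B1–B4, B1–B5, B1–B6
Every bag has size at most 3, so the width is 3 − 1 = 2 and tw(G) ≤ 2. On the other hand G contains the 3-clique {1, 4, 8}. A clique must lie in a single bag of any decomposition, so no decomposition can have width below 2. Hence tw(G) = 2 exactly.

2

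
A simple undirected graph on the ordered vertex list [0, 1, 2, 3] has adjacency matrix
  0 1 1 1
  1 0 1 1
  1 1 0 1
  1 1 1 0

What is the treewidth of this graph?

A width-3 tree decomposition is:
Bags: B1 = {0, 1, 2, 3}
Tree: (single bag)
A single bag containing all 4 vertices is trivially a valid decomposition of width 3. For the lower bound, the 4 vertices {0, 1, 2, 3} are pairwise adjacent, and any tree decomposition puts a clique entirely inside one bag — forcing width ≥ 3. The upper and lower bounds meet at 3, so that is the treewidth.

3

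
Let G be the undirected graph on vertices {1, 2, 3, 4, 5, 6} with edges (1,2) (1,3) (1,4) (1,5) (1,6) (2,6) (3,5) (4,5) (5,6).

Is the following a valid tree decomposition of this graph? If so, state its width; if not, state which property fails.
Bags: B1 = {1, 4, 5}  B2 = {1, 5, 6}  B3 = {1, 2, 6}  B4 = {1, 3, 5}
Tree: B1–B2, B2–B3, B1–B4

Vertex coverage: the bags together contain {1, 2, 3, 4, 5, 6}, the full vertex set. Edge coverage: each edge of G has both endpoints in at least one bag. Running intersection: for every vertex, the bags containing it form a connected subtree. All three properties hold, so this is a valid tree decomposition of width max|bag| − 1 = 2, and hence tw(G) ≤ 2.

Yes; width 2.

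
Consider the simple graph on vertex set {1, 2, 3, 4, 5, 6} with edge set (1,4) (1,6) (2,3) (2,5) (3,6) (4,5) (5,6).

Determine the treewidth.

A width-2 tree decomposition is:
Bags: B1 = {1, 4, 5}  B2 = {1, 5, 6}  B3 = {2, 5, 6}  B4 = {2, 3, 6}
Tree: B1–B2, B2–B3, B3–B4
Every bag has size at most 3, so the width is 3 − 1 = 2 and tw(G) ≤ 2. For the lower bound, G contains the cycle 4–1–6–5–4, so G is not a forest; only forests have treewidth ≤ 1, hence tw(G) ≥ 2. Hence tw(G) = 2 exactly.

2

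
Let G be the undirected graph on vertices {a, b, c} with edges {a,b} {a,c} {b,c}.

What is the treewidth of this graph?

2

A width-2 tree decomposition is:
Bags: B1 = {a, b, c}
Tree: (single bag)
A single bag containing all 3 vertices is trivially a valid decomposition of width 2. For the lower bound, the 3 vertices {a, b, c} are pairwise adjacent, and any tree decomposition puts a clique entirely inside one bag — forcing width ≥ 2. Hence tw(G) = 2 exactly.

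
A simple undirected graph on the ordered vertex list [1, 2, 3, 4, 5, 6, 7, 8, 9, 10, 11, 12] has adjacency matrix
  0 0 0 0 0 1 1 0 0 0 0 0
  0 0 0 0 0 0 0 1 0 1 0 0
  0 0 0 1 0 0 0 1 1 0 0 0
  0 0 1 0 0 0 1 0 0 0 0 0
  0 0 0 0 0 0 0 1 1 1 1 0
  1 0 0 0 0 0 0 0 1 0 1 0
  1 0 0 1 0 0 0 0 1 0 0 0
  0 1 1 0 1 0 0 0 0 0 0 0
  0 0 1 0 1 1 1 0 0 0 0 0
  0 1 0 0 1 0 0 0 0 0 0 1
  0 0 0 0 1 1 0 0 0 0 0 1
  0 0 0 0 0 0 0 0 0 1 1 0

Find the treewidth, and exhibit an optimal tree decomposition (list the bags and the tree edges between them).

Each bag holds 4 vertices, so the decomposition has width 3, which upper-bounds the treewidth. For the lower bound: the 4 vertex sets {1,4,7}, {3}, {9}, {5,6,8,11} are disjoint, each induces a connected subgraph, and every pair is joined by at least one edge of G. Contracting each set to a single vertex therefore yields K_{4} as a minor, and since treewidth is minor-monotone, tw(G) ≥ tw(K_{4}) = 3. Hence tw(G) = 3 exactly.

Treewidth 3.
Bags: B1 = {1, 3, 4, 7}  B2 = {1, 3, 7, 9}  B3 = {1, 3, 6, 9}  B4 = {3, 6, 8, 9}  B5 = {5, 6, 8, 9}  B6 = {5, 6, 8, 11}  B7 = {2, 5, 8, 11}  B8 = {2, 5, 10, 11}  B9 = {2, 10, 11, 12}
Tree: B1–B2, B2–B3, B3–B4, B4–B5, B5–B6, B6–B7, B7–B8, B8–B9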